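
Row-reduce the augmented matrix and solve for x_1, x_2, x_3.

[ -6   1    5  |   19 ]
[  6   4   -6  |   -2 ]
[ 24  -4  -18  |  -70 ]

Forward elimination on [A|b]:
R2 <- R2 - (-1)*R1:  [  0   5  -1  17 ]
R3 <- R3 - (-4)*R1:  [ 0  0  2  6 ]
Row echelon form:
[ -6  1   5  |  19 ]
[  0  5  -1  |  17 ]
[  0  0   2  |   6 ]
Back-substitution:
x_3 = (6) / 2 = 3
x_2 = (17 - (-1)*(3)) / 5 = 4
x_1 = (19 - (1)*(4) - (5)*(3)) / -6 = 0

(0, 4, 3)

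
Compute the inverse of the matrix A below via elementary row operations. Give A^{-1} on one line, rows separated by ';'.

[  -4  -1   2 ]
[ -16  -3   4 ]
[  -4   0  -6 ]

Gauss-Jordan on [A | I]:
R1 <- (1/-4)*R1:  [    1   1/4  -1/2  |  -1/4     0     0 ]
R2 <- R2 - (-16)*R1:  [  0   1  -4  |  -4   1   0 ]
R3 <- R3 - (-4)*R1:  [  0   1  -8  |  -1   0   1 ]
R1 <- R1 - (1/4)*R2:  [    1     0   1/2  |   3/4  -1/4     0 ]
R3 <- R3 - (1)*R2:  [  0   0  -4  |   3  -1   1 ]
R3 <- (1/-4)*R3:  [    0     0     1  |  -3/4   1/4  -1/4 ]
R1 <- R1 - (1/2)*R3:  [    1     0     0  |   9/8  -3/8   1/8 ]
R2 <- R2 - (-4)*R3:  [  0   1   0  |  -7   2  -1 ]
Right block of [I | A^{-1}] is the inverse:
[  9/8  -3/8   1/8 ]
[   -7     2    -1 ]
[ -3/4   1/4  -1/4 ]

inverse = [9/8 -3/8 1/8; -7 2 -1; -3/4 1/4 -1/4]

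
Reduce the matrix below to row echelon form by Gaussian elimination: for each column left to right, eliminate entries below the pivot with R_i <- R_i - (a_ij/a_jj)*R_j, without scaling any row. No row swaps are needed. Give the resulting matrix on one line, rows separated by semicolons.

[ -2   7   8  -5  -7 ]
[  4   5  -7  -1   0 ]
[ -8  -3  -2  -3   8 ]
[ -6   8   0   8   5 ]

REF = [-2 7 8 -5 -7; 0 19 9 -11 -14; 0 0 -367/19 -18/19 250/19; 0 0 0 6000/367 1566/367]

Forward elimination:
R2 <- R2 - (-2)*R1:  [   0   19    9  -11  -14 ]
R3 <- R3 - (4)*R1:  [   0  -31  -34   17   36 ]
R4 <- R4 - (3)*R1:  [   0  -13  -24   23   26 ]
R3 <- R3 - (-31/19)*R2:  [       0        0  -367/19   -18/19   250/19 ]
R4 <- R4 - (-13/19)*R2:  [       0        0  -339/19   294/19   312/19 ]
R4 <- R4 - (339/367)*R3:  [        0         0         0  6000/367  1566/367 ]
Row echelon form:
[ -2   7        8        -5        -7 ]
[  0  19        9       -11       -14 ]
[  0   0  -367/19    -18/19    250/19 ]
[  0   0        0  6000/367  1566/367 ]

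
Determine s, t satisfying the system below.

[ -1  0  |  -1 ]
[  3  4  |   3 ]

Forward elimination on [A|b]:
R2 <- R2 - (-3)*R1:  [ 0  4  0 ]
Row echelon form:
[ -1  0  |  -1 ]
[  0  4  |   0 ]
Back-substitution:
t = (0) / 4 = 0
s = (-1) / -1 = 1

(1, 0)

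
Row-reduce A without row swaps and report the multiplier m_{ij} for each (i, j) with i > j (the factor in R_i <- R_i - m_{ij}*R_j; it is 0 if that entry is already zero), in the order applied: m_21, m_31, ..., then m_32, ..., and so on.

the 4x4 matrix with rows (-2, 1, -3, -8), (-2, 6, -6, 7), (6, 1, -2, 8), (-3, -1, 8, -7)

multipliers: 1, -3, 3/2, 4/5, -1/2, -55/43

Forward elimination:
R2 <- R2 - (1)*R1:  [  0   5  -3  15 ]
R3 <- R3 - (-3)*R1:  [   0    4  -11  -16 ]
R4 <- R4 - (3/2)*R1:  [    0  -5/2  25/2     5 ]
R3 <- R3 - (4/5)*R2:  [     0      0  -43/5    -28 ]
R4 <- R4 - (-1/2)*R2:  [    0     0    11  25/2 ]
R4 <- R4 - (-55/43)*R3:  [        0         0         0  -2005/86 ]
Multipliers (in order of application): m_{21} = 1, m_{31} = -3, m_{41} = 3/2, m_{32} = 4/5, m_{42} = -1/2, m_{43} = -55/43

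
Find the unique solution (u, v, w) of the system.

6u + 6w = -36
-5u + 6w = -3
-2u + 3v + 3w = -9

(-3, -2, -3)

Forward elimination on [A|b]:
R2 <- R2 - (-5/6)*R1:  [   0    0   11  -33 ]
R3 <- R3 - (-1/3)*R1:  [   0    3    5  -21 ]
R2 <-> R3   (pivot in column 2 was zero)
[ 6  0   6  -36 ]
[ 0  3   5  -21 ]
[ 0  0  11  -33 ]
Row echelon form:
[ 6  0   6  |  -36 ]
[ 0  3   5  |  -21 ]
[ 0  0  11  |  -33 ]
Back-substitution:
w = (-33) / 11 = -3
v = (-21 - (5)*(-3)) / 3 = -2
u = (-36 - (6)*(-3)) / 6 = -3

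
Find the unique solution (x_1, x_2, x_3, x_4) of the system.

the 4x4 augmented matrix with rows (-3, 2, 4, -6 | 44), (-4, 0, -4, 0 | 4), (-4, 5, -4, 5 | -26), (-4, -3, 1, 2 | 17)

(-4, -2, 3, -4)

Forward elimination on [A|b]:
R2 <- R2 - (4/3)*R1:  [      0    -8/3   -28/3       8  -164/3 ]
R3 <- R3 - (4/3)*R1:  [      0     7/3   -28/3      13  -254/3 ]
R4 <- R4 - (4/3)*R1:  [      0   -17/3   -13/3      10  -125/3 ]
R3 <- R3 - (-7/8)*R2:  [      0       0   -35/2      20  -265/2 ]
R4 <- R4 - (17/8)*R2:  [     0      0   31/2     -7  149/2 ]
R4 <- R4 - (-31/35)*R3:  [      0       0       0    75/7  -300/7 ]
Row echelon form:
[ -3     2      4    -6  |      44 ]
[  0  -8/3  -28/3     8  |  -164/3 ]
[  0     0  -35/2    20  |  -265/2 ]
[  0     0      0  75/7  |  -300/7 ]
Back-substitution:
x_4 = (-300/7) / (75/7) = -4
x_3 = (-265/2 - (20)*(-4)) / (-35/2) = 3
x_2 = (-164/3 - (-28/3)*(3) - (8)*(-4)) / (-8/3) = -2
x_1 = (44 - (2)*(-2) - (4)*(3) - (-6)*(-4)) / -3 = -4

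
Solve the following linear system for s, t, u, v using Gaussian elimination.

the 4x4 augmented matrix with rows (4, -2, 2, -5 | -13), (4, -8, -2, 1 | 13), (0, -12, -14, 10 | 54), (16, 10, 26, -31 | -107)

Forward elimination on [A|b]:
R2 <- R2 - (1)*R1:  [  0  -6  -4   6  26 ]
R4 <- R4 - (4)*R1:  [   0   18   18  -11  -55 ]
R3 <- R3 - (2)*R2:  [  0   0  -6  -2   2 ]
R4 <- R4 - (-3)*R2:  [  0   0   6   7  23 ]
R4 <- R4 - (-1)*R3:  [  0   0   0   5  25 ]
Row echelon form:
[ 4  -2   2  -5  |  -13 ]
[ 0  -6  -4   6  |   26 ]
[ 0   0  -6  -2  |    2 ]
[ 0   0   0   5  |   25 ]
Back-substitution:
v = (25) / 5 = 5
u = (2 - (-2)*(5)) / -6 = -2
t = (26 - (-4)*(-2) - (6)*(5)) / -6 = 2
s = (-13 - (-2)*(2) - (2)*(-2) - (-5)*(5)) / 4 = 5

(5, 2, -2, 5)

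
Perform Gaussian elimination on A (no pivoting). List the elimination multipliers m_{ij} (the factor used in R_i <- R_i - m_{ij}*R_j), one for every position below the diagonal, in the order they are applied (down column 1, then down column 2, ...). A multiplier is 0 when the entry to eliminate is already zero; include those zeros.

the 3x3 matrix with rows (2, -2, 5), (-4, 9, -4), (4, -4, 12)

multipliers: -2, 2, 0

Forward elimination:
R2 <- R2 - (-2)*R1:  [ 0  5  6 ]
R3 <- R3 - (2)*R1:  [ 0  0  2 ]
R3: entry in column 2 is already 0 -> m_{32} = 0 (no row operation needed)
Multipliers (in order of application): m_{21} = -2, m_{31} = 2, m_{32} = 0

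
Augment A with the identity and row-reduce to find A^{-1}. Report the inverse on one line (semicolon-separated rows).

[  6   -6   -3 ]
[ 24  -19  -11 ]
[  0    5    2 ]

inverse = [17/30 -1/10 3/10; -8/5 2/5 -1/5; 4 -1 1]

Gauss-Jordan on [A | I]:
R1 <- (1/6)*R1:  [    1    -1  -1/2  |   1/6     0     0 ]
R2 <- R2 - (24)*R1:  [  0   5   1  |  -4   1   0 ]
R2 <- (1/5)*R2:  [    0     1   1/5  |  -4/5   1/5     0 ]
R1 <- R1 - (-1)*R2:  [      1       0   -3/10  |  -19/30     1/5       0 ]
R3 <- R3 - (5)*R2:  [  0   0   1  |   4  -1   1 ]
R1 <- R1 - (-3/10)*R3:  [     1      0      0  |  17/30  -1/10   3/10 ]
R2 <- R2 - (1/5)*R3:  [    0     1     0  |  -8/5   2/5  -1/5 ]
Right block of [I | A^{-1}] is the inverse:
[ 17/30  -1/10  3/10 ]
[  -8/5    2/5  -1/5 ]
[     4     -1     1 ]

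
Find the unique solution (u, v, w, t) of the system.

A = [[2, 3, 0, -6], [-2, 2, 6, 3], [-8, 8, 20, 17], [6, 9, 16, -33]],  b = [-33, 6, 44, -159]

Forward elimination on [A|b]:
R2 <- R2 - (-1)*R1:  [   0    5    6   -3  -27 ]
R3 <- R3 - (-4)*R1:  [   0   20   20   -7  -88 ]
R4 <- R4 - (3)*R1:  [   0    0   16  -15  -60 ]
R3 <- R3 - (4)*R2:  [  0   0  -4   5  20 ]
R4 <- R4 - (-4)*R3:  [  0   0   0   5  20 ]
Row echelon form:
[ 2  3   0  -6  |  -33 ]
[ 0  5   6  -3  |  -27 ]
[ 0  0  -4   5  |   20 ]
[ 0  0   0   5  |   20 ]
Back-substitution:
t = (20) / 5 = 4
w = (20 - (5)*(4)) / -4 = 0
v = (-27 - (6)*(0) - (-3)*(4)) / 5 = -3
u = (-33 - (3)*(-3) - (-6)*(4)) / 2 = 0

(0, -3, 0, 4)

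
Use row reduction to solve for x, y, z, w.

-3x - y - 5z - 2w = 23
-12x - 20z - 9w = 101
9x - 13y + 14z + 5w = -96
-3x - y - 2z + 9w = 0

(-1, 2, -4, -1)

Forward elimination on [A|b]:
R2 <- R2 - (4)*R1:  [  0   4   0  -1   9 ]
R3 <- R3 - (-3)*R1:  [   0  -16   -1   -1  -27 ]
R4 <- R4 - (1)*R1:  [   0    0    3   11  -23 ]
R3 <- R3 - (-4)*R2:  [  0   0  -1  -5   9 ]
R4 <- R4 - (-3)*R3:  [  0   0   0  -4   4 ]
Row echelon form:
[ -3  -1  -5  -2  |  23 ]
[  0   4   0  -1  |   9 ]
[  0   0  -1  -5  |   9 ]
[  0   0   0  -4  |   4 ]
Back-substitution:
w = (4) / -4 = -1
z = (9 - (-5)*(-1)) / -1 = -4
y = (9 - (-1)*(-1)) / 4 = 2
x = (23 - (-1)*(2) - (-5)*(-4) - (-2)*(-1)) / -3 = -1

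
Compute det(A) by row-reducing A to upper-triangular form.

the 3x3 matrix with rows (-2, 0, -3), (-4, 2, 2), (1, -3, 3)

det(A) = -54

Forward elimination:
R2 <- R2 - (2)*R1:  [ 0  2  8 ]
R3 <- R3 - (-1/2)*R1:  [   0   -3  3/2 ]
R3 <- R3 - (-3/2)*R2:  [    0     0  27/2 ]
Upper-triangular form:
[ -2  0    -3 ]
[  0  2     8 ]
[  0  0  27/2 ]
det(A) = (-1)^0 * (-2) * (2) * (27/2) = -54  (0 row swaps -> sign +1)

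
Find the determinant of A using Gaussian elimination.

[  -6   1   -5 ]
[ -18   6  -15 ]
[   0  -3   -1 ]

det(A) = 18

Forward elimination:
R2 <- R2 - (3)*R1:  [ 0  3  0 ]
R3 <- R3 - (-1)*R2:  [  0   0  -1 ]
Upper-triangular form:
[ -6  1  -5 ]
[  0  3   0 ]
[  0  0  -1 ]
det(A) = (-1)^0 * (-6) * (3) * (-1) = 18  (0 row swaps -> sign +1)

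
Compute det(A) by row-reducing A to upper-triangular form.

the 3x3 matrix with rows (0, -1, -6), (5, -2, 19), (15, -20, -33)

det(A) = -30

Forward elimination:
R1 <-> R2   (pivot in column 1 was zero)
[  5   -2   19 ]
[  0   -1   -6 ]
[ 15  -20  -33 ]
R3 <- R3 - (3)*R1:  [   0  -14  -90 ]
R3 <- R3 - (14)*R2:  [  0   0  -6 ]
Upper-triangular form:
[ 5  -2  19 ]
[ 0  -1  -6 ]
[ 0   0  -6 ]
det(A) = (-1)^1 * (5) * (-1) * (-6) = -30  (1 row swap -> sign -1)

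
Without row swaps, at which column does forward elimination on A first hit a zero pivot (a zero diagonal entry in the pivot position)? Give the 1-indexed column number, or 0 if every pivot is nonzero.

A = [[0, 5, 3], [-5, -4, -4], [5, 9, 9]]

Naive forward elimination:
Pivot entry (1,1) is zero but row 2 has -5 in column 1 -> naive elimination stops; a row interchange (e.g. R1 <-> R2) would be required here.

first zero-pivot column = 1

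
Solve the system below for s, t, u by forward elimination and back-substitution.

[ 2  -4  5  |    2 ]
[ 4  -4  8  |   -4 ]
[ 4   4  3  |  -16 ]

Forward elimination on [A|b]:
R2 <- R2 - (2)*R1:  [  0   4  -2  -8 ]
R3 <- R3 - (2)*R1:  [   0   12   -7  -20 ]
R3 <- R3 - (3)*R2:  [  0   0  -1   4 ]
Row echelon form:
[ 2  -4   5  |   2 ]
[ 0   4  -2  |  -8 ]
[ 0   0  -1  |   4 ]
Back-substitution:
u = (4) / -1 = -4
t = (-8 - (-2)*(-4)) / 4 = -4
s = (2 - (-4)*(-4) - (5)*(-4)) / 2 = 3

(3, -4, -4)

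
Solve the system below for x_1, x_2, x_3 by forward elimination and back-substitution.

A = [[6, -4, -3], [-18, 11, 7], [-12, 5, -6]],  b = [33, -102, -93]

(5, -3, 3)

Forward elimination on [A|b]:
R2 <- R2 - (-3)*R1:  [  0  -1  -2  -3 ]
R3 <- R3 - (-2)*R1:  [   0   -3  -12  -27 ]
R3 <- R3 - (3)*R2:  [   0    0   -6  -18 ]
Row echelon form:
[ 6  -4  -3  |   33 ]
[ 0  -1  -2  |   -3 ]
[ 0   0  -6  |  -18 ]
Back-substitution:
x_3 = (-18) / -6 = 3
x_2 = (-3 - (-2)*(3)) / -1 = -3
x_1 = (33 - (-4)*(-3) - (-3)*(3)) / 6 = 5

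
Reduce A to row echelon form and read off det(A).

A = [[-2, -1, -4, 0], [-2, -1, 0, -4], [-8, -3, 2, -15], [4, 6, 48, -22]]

det(A) = 48

Forward elimination:
R2 <- R2 - (1)*R1:  [  0   0   4  -4 ]
R3 <- R3 - (4)*R1:  [   0    1   18  -15 ]
R4 <- R4 - (-2)*R1:  [   0    4   40  -22 ]
R2 <-> R3   (pivot in column 2 was zero)
[ -2  -1  -4    0 ]
[  0   1  18  -15 ]
[  0   0   4   -4 ]
[  0   4  40  -22 ]
R4 <- R4 - (4)*R2:  [   0    0  -32   38 ]
R4 <- R4 - (-8)*R3:  [ 0  0  0  6 ]
Upper-triangular form:
[ -2  -1  -4    0 ]
[  0   1  18  -15 ]
[  0   0   4   -4 ]
[  0   0   0    6 ]
det(A) = (-1)^1 * (-2) * (1) * (4) * (6) = 48  (1 row swap -> sign -1)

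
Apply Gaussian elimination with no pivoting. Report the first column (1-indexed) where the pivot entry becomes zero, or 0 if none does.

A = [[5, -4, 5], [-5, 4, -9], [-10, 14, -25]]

Naive forward elimination:
R2 <- R2 - (-1)*R1:  [  0   0  -4 ]
R3 <- R3 - (-2)*R1:  [   0    6  -15 ]
Matrix at this point:
[ 5  -4    5 ]
[ 0   0   -4 ]
[ 0   6  -15 ]
Pivot entry (2,2) is zero but row 3 has 6 in column 2 -> naive elimination stops; a row interchange (e.g. R2 <-> R3) would be required here.

first zero-pivot column = 2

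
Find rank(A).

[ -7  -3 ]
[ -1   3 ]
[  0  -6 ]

Row reduction:
R2 <- R2 - (1/7)*R1:  [    0  24/7 ]
R3 <- R3 - (-7/4)*R2:  [ 0  0 ]
Row echelon form:
[ -7    -3 ]
[  0  24/7 ]
[  0     0 ]
Nonzero rows / pivot columns: 2

rank(A) = 2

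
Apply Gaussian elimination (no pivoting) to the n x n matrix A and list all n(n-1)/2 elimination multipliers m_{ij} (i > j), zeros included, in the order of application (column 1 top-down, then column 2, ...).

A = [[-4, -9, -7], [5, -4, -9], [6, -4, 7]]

Forward elimination:
R2 <- R2 - (-5/4)*R1:  [     0  -61/4  -71/4 ]
R3 <- R3 - (-3/2)*R1:  [     0  -35/2   -7/2 ]
R3 <- R3 - (70/61)*R2:  [       0        0  1029/61 ]
Multipliers (in order of application): m_{21} = -5/4, m_{31} = -3/2, m_{32} = 70/61

multipliers: -5/4, -3/2, 70/61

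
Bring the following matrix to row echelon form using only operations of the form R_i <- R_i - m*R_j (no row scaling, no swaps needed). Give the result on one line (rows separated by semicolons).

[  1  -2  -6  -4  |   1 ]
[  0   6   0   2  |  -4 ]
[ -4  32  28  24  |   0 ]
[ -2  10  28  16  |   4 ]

REF = [1 -2 -6 -4 1; 0 6 0 2 -4; 0 0 4 0 20; 0 0 0 6 -70]

Forward elimination:
R3 <- R3 - (-4)*R1:  [  0  24   4   8   4 ]
R4 <- R4 - (-2)*R1:  [  0   6  16   8   6 ]
R3 <- R3 - (4)*R2:  [  0   0   4   0  20 ]
R4 <- R4 - (1)*R2:  [  0   0  16   6  10 ]
R4 <- R4 - (4)*R3:  [   0    0    0    6  -70 ]
Row echelon form:
[ 1  -2  -6  -4  |    1 ]
[ 0   6   0   2  |   -4 ]
[ 0   0   4   0  |   20 ]
[ 0   0   0   6  |  -70 ]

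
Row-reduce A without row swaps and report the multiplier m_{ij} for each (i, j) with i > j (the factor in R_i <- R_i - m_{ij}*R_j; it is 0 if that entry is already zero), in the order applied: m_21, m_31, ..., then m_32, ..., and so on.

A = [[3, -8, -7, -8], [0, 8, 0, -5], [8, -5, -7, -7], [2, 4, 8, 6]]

multipliers: 0, 8/3, 2/3, 49/24, 7/6, 38/35

Forward elimination:
R2: entry in column 1 is already 0 -> m_{21} = 0 (no row operation needed)
R3 <- R3 - (8/3)*R1:  [    0  49/3  35/3  43/3 ]
R4 <- R4 - (2/3)*R1:  [    0  28/3  38/3  34/3 ]
R3 <- R3 - (49/24)*R2:  [      0       0    35/3  589/24 ]
R4 <- R4 - (7/6)*R2:  [     0      0   38/3  103/6 ]
R4 <- R4 - (38/35)*R3:  [         0          0          0  -1327/140 ]
Multipliers (in order of application): m_{21} = 0, m_{31} = 8/3, m_{41} = 2/3, m_{32} = 49/24, m_{42} = 7/6, m_{43} = 38/35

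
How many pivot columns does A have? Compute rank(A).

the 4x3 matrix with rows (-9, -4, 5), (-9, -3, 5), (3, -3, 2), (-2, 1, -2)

Row reduction:
R2 <- R2 - (1)*R1:  [ 0  1  0 ]
R3 <- R3 - (-1/3)*R1:  [     0  -13/3   11/3 ]
R4 <- R4 - (2/9)*R1:  [     0   17/9  -28/9 ]
R3 <- R3 - (-13/3)*R2:  [    0     0  11/3 ]
R4 <- R4 - (17/9)*R2:  [     0      0  -28/9 ]
R4 <- R4 - (-28/33)*R3:  [ 0  0  0 ]
Row echelon form:
[ -9  -4     5 ]
[  0   1     0 ]
[  0   0  11/3 ]
[  0   0     0 ]
Nonzero rows / pivot columns: 3

rank(A) = 3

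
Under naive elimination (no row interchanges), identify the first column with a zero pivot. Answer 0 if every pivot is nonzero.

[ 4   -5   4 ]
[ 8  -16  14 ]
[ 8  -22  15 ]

Naive forward elimination:
R2 <- R2 - (2)*R1:  [  0  -6   6 ]
R3 <- R3 - (2)*R1:  [   0  -12    7 ]
R3 <- R3 - (2)*R2:  [  0   0  -5 ]
All pivots nonzero; naive elimination completes without hitting a zero pivot.

first zero-pivot column = 0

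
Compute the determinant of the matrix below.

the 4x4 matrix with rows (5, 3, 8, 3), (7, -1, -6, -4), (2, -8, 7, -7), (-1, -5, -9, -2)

det(A) = -3756

Forward elimination:
R2 <- R2 - (7/5)*R1:  [     0  -26/5  -86/5  -41/5 ]
R3 <- R3 - (2/5)*R1:  [     0  -46/5   19/5  -41/5 ]
R4 <- R4 - (-1/5)*R1:  [     0  -22/5  -37/5   -7/5 ]
R3 <- R3 - (23/13)*R2:  [      0       0  445/13   82/13 ]
R4 <- R4 - (11/13)*R2:  [     0      0  93/13  72/13 ]
R4 <- R4 - (93/445)*R3:  [        0         0         0  1878/445 ]
Upper-triangular form:
[ 5      3       8         3 ]
[ 0  -26/5   -86/5     -41/5 ]
[ 0      0  445/13     82/13 ]
[ 0      0       0  1878/445 ]
det(A) = (-1)^0 * (5) * (-26/5) * (445/13) * (1878/445) = -3756  (0 row swaps -> sign +1)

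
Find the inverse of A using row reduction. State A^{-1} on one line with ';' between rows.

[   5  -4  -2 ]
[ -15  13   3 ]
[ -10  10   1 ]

inverse = [-17/15 -16/15 14/15; -1 -1 1; -4/3 -2/3 1/3]

Gauss-Jordan on [A | I]:
R1 <- (1/5)*R1:  [    1  -4/5  -2/5  |   1/5     0     0 ]
R2 <- R2 - (-15)*R1:  [  0   1  -3  |   3   1   0 ]
R3 <- R3 - (-10)*R1:  [  0   2  -3  |   2   0   1 ]
R1 <- R1 - (-4/5)*R2:  [     1      0  -14/5  |   13/5    4/5      0 ]
R3 <- R3 - (2)*R2:  [  0   0   3  |  -4  -2   1 ]
R3 <- (1/3)*R3:  [    0     0     1  |  -4/3  -2/3   1/3 ]
R1 <- R1 - (-14/5)*R3:  [      1       0       0  |  -17/15  -16/15   14/15 ]
R2 <- R2 - (-3)*R3:  [  0   1   0  |  -1  -1   1 ]
Right block of [I | A^{-1}] is the inverse:
[ -17/15  -16/15  14/15 ]
[     -1      -1      1 ]
[   -4/3    -2/3    1/3 ]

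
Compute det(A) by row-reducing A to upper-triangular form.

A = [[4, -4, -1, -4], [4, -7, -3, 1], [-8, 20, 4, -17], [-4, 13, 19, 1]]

Forward elimination:
R2 <- R2 - (1)*R1:  [  0  -3  -2   5 ]
R3 <- R3 - (-2)*R1:  [   0   12    2  -25 ]
R4 <- R4 - (-1)*R1:  [  0   9  18  -3 ]
R3 <- R3 - (-4)*R2:  [  0   0  -6  -5 ]
R4 <- R4 - (-3)*R2:  [  0   0  12  12 ]
R4 <- R4 - (-2)*R3:  [ 0  0  0  2 ]
Upper-triangular form:
[ 4  -4  -1  -4 ]
[ 0  -3  -2   5 ]
[ 0   0  -6  -5 ]
[ 0   0   0   2 ]
det(A) = (-1)^0 * (4) * (-3) * (-6) * (2) = 144  (0 row swaps -> sign +1)

det(A) = 144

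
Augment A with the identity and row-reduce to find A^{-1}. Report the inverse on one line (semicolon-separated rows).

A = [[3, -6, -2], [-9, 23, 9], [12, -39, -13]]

Gauss-Jordan on [A | I]:
R1 <- (1/3)*R1:  [    1    -2  -2/3  |   1/3     0     0 ]
R2 <- R2 - (-9)*R1:  [ 0  5  3  |  3  1  0 ]
R3 <- R3 - (12)*R1:  [   0  -15   -5  |   -4    0    1 ]
R2 <- (1/5)*R2:  [   0    1  3/5  |  3/5  1/5    0 ]
R1 <- R1 - (-2)*R2:  [     1      0   8/15  |  23/15    2/5      0 ]
R3 <- R3 - (-15)*R2:  [ 0  0  4  |  5  3  1 ]
R3 <- (1/4)*R3:  [   0    0    1  |  5/4  3/4  1/4 ]
R1 <- R1 - (8/15)*R3:  [     1      0      0  |  13/15      0  -2/15 ]
R2 <- R2 - (3/5)*R3:  [     0      1      0  |  -3/20   -1/4  -3/20 ]
Right block of [I | A^{-1}] is the inverse:
[ 13/15     0  -2/15 ]
[ -3/20  -1/4  -3/20 ]
[   5/4   3/4    1/4 ]

inverse = [13/15 0 -2/15; -3/20 -1/4 -3/20; 5/4 3/4 1/4]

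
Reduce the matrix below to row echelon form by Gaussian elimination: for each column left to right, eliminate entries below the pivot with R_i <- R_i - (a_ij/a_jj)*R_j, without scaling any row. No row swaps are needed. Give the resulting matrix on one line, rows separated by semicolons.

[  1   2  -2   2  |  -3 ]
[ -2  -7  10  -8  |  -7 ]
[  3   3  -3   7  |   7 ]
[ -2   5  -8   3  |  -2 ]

REF = [1 2 -2 2 -3; 0 -3 6 -4 -13; 0 0 -3 5 29; 0 0 0 5 11]

Forward elimination:
R2 <- R2 - (-2)*R1:  [   0   -3    6   -4  -13 ]
R3 <- R3 - (3)*R1:  [  0  -3   3   1  16 ]
R4 <- R4 - (-2)*R1:  [   0    9  -12    7   -8 ]
R3 <- R3 - (1)*R2:  [  0   0  -3   5  29 ]
R4 <- R4 - (-3)*R2:  [   0    0    6   -5  -47 ]
R4 <- R4 - (-2)*R3:  [  0   0   0   5  11 ]
Row echelon form:
[ 1   2  -2   2  |   -3 ]
[ 0  -3   6  -4  |  -13 ]
[ 0   0  -3   5  |   29 ]
[ 0   0   0   5  |   11 ]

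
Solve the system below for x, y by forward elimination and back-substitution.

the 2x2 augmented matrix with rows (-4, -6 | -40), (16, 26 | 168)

Forward elimination on [A|b]:
R2 <- R2 - (-4)*R1:  [ 0  2  8 ]
Row echelon form:
[ -4  -6  |  -40 ]
[  0   2  |    8 ]
Back-substitution:
y = (8) / 2 = 4
x = (-40 - (-6)*(4)) / -4 = 4

(4, 4)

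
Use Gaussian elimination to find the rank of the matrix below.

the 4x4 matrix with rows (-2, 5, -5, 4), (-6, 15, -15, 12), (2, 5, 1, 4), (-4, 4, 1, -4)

rank(A) = 3

Row reduction:
R2 <- R2 - (3)*R1:  [ 0  0  0  0 ]
R3 <- R3 - (-1)*R1:  [  0  10  -4   8 ]
R4 <- R4 - (2)*R1:  [   0   -6   11  -12 ]
R2 <-> R3   (pivot in column 2 was zero)
[ -2   5  -5    4 ]
[  0  10  -4    8 ]
[  0   0   0    0 ]
[  0  -6  11  -12 ]
R4 <- R4 - (-3/5)*R2:  [     0      0   43/5  -36/5 ]
R3 <-> R4   (pivot in column 3 was zero)
[ -2   5    -5      4 ]
[  0  10    -4      8 ]
[  0   0  43/5  -36/5 ]
[  0   0     0      0 ]
Row echelon form:
[ -2   5    -5      4 ]
[  0  10    -4      8 ]
[  0   0  43/5  -36/5 ]
[  0   0     0      0 ]
Nonzero rows / pivot columns: 3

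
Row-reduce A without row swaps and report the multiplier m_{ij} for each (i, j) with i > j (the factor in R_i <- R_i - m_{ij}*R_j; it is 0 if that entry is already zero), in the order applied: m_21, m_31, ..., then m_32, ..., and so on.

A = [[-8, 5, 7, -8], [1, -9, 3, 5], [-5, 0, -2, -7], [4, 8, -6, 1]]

Forward elimination:
R2 <- R2 - (-1/8)*R1:  [     0  -67/8   31/8      4 ]
R3 <- R3 - (5/8)*R1:  [     0  -25/8  -51/8     -2 ]
R4 <- R4 - (-1/2)*R1:  [    0  21/2  -5/2    -3 ]
R3 <- R3 - (25/67)*R2:  [       0        0  -524/67  -234/67 ]
R4 <- R4 - (-84/67)*R2:  [      0       0  158/67  135/67 ]
R4 <- R4 - (-79/262)*R3:  [       0        0        0  126/131 ]
Multipliers (in order of application): m_{21} = -1/8, m_{31} = 5/8, m_{41} = -1/2, m_{32} = 25/67, m_{42} = -84/67, m_{43} = -79/262

multipliers: -1/8, 5/8, -1/2, 25/67, -84/67, -79/262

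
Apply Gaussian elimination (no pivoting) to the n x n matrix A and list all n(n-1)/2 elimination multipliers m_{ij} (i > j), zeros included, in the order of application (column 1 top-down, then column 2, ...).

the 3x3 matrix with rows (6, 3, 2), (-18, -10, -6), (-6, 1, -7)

Forward elimination:
R2 <- R2 - (-3)*R1:  [  0  -1   0 ]
R3 <- R3 - (-1)*R1:  [  0   4  -5 ]
R3 <- R3 - (-4)*R2:  [  0   0  -5 ]
Multipliers (in order of application): m_{21} = -3, m_{31} = -1, m_{32} = -4

multipliers: -3, -1, -4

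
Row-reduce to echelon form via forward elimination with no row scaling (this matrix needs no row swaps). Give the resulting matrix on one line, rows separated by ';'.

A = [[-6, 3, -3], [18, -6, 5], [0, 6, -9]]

Forward elimination:
R2 <- R2 - (-3)*R1:  [  0   3  -4 ]
R3 <- R3 - (2)*R2:  [  0   0  -1 ]
Row echelon form:
[ -6  3  -3 ]
[  0  3  -4 ]
[  0  0  -1 ]

REF = [-6 3 -3; 0 3 -4; 0 0 -1]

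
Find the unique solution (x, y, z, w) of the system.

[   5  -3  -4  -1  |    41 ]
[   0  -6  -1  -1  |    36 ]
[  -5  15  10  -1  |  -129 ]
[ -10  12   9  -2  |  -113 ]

(1, -5, -5, -1)

Forward elimination on [A|b]:
R3 <- R3 - (-1)*R1:  [   0   12    6   -2  -88 ]
R4 <- R4 - (-2)*R1:  [   0    6    1   -4  -31 ]
R3 <- R3 - (-2)*R2:  [   0    0    4   -4  -16 ]
R4 <- R4 - (-1)*R2:  [  0   0   0  -5   5 ]
Row echelon form:
[ 5  -3  -4  -1  |   41 ]
[ 0  -6  -1  -1  |   36 ]
[ 0   0   4  -4  |  -16 ]
[ 0   0   0  -5  |    5 ]
Back-substitution:
w = (5) / -5 = -1
z = (-16 - (-4)*(-1)) / 4 = -5
y = (36 - (-1)*(-5) - (-1)*(-1)) / -6 = -5
x = (41 - (-3)*(-5) - (-4)*(-5) - (-1)*(-1)) / 5 = 1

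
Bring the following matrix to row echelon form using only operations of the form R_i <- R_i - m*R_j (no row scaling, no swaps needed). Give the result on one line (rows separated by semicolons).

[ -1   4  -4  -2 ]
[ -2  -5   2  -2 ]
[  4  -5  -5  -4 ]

REF = [-1 4 -4 -2; 0 -13 10 2; 0 0 -163/13 -134/13]

Forward elimination:
R2 <- R2 - (2)*R1:  [   0  -13   10    2 ]
R3 <- R3 - (-4)*R1:  [   0   11  -21  -12 ]
R3 <- R3 - (-11/13)*R2:  [       0        0  -163/13  -134/13 ]
Row echelon form:
[ -1    4       -4       -2 ]
[  0  -13       10        2 ]
[  0    0  -163/13  -134/13 ]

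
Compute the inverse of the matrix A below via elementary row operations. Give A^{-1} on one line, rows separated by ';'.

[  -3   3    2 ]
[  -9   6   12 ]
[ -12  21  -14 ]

Gauss-Jordan on [A | I]:
R1 <- (1/-3)*R1:  [    1    -1  -2/3  |  -1/3     0     0 ]
R2 <- R2 - (-9)*R1:  [  0  -3   6  |  -3   1   0 ]
R3 <- R3 - (-12)*R1:  [   0    9  -22  |   -4    0    1 ]
R2 <- (1/-3)*R2:  [    0     1    -2  |     1  -1/3     0 ]
R1 <- R1 - (-1)*R2:  [    1     0  -8/3  |   2/3  -1/3     0 ]
R3 <- R3 - (9)*R2:  [   0    0   -4  |  -13    3    1 ]
R3 <- (1/-4)*R3:  [    0     0     1  |  13/4  -3/4  -1/4 ]
R1 <- R1 - (-8/3)*R3:  [    1     0     0  |  28/3  -7/3  -2/3 ]
R2 <- R2 - (-2)*R3:  [     0      1      0  |   15/2  -11/6   -1/2 ]
Right block of [I | A^{-1}] is the inverse:
[ 28/3   -7/3  -2/3 ]
[ 15/2  -11/6  -1/2 ]
[ 13/4   -3/4  -1/4 ]

inverse = [28/3 -7/3 -2/3; 15/2 -11/6 -1/2; 13/4 -3/4 -1/4]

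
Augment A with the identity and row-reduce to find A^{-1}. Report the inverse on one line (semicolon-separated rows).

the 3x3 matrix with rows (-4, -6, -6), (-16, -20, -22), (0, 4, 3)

inverse = [-7/4 3/8 -3/4; -3 3/4 -1/2; 4 -1 1]

Gauss-Jordan on [A | I]:
R1 <- (1/-4)*R1:  [    1   3/2   3/2  |  -1/4     0     0 ]
R2 <- R2 - (-16)*R1:  [  0   4   2  |  -4   1   0 ]
R2 <- (1/4)*R2:  [   0    1  1/2  |   -1  1/4    0 ]
R1 <- R1 - (3/2)*R2:  [    1     0   3/4  |   5/4  -3/8     0 ]
R3 <- R3 - (4)*R2:  [  0   0   1  |   4  -1   1 ]
R1 <- R1 - (3/4)*R3:  [    1     0     0  |  -7/4   3/8  -3/4 ]
R2 <- R2 - (1/2)*R3:  [    0     1     0  |    -3   3/4  -1/2 ]
Right block of [I | A^{-1}] is the inverse:
[ -7/4  3/8  -3/4 ]
[   -3  3/4  -1/2 ]
[    4   -1     1 ]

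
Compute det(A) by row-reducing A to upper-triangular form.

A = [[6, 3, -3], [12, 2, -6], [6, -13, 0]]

Forward elimination:
R2 <- R2 - (2)*R1:  [  0  -4   0 ]
R3 <- R3 - (1)*R1:  [   0  -16    3 ]
R3 <- R3 - (4)*R2:  [ 0  0  3 ]
Upper-triangular form:
[ 6   3  -3 ]
[ 0  -4   0 ]
[ 0   0   3 ]
det(A) = (-1)^0 * (6) * (-4) * (3) = -72  (0 row swaps -> sign +1)

det(A) = -72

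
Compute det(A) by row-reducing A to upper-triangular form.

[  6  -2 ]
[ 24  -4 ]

det(A) = 24

Forward elimination:
R2 <- R2 - (4)*R1:  [ 0  4 ]
Upper-triangular form:
[ 6  -2 ]
[ 0   4 ]
det(A) = (-1)^0 * (6) * (4) = 24  (0 row swaps -> sign +1)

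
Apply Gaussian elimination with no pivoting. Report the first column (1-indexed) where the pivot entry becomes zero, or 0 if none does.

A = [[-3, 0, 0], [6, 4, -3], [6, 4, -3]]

first zero-pivot column = 3

Naive forward elimination:
R2 <- R2 - (-2)*R1:  [  0   4  -3 ]
R3 <- R3 - (-2)*R1:  [  0   4  -3 ]
R3 <- R3 - (1)*R2:  [ 0  0  0 ]
Matrix at this point:
[ -3  0   0 ]
[  0  4  -3 ]
[  0  0   0 ]
Pivot entry (3,3) in the last row is zero and there are no rows below to swap with -> zero pivot in column 3 (A is singular).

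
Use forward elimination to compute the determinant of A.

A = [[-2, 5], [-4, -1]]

Forward elimination:
R2 <- R2 - (2)*R1:  [   0  -11 ]
Upper-triangular form:
[ -2    5 ]
[  0  -11 ]
det(A) = (-1)^0 * (-2) * (-11) = 22  (0 row swaps -> sign +1)

det(A) = 22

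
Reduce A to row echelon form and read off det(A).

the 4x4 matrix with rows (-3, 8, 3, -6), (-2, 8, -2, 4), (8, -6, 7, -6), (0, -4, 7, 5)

Forward elimination:
R2 <- R2 - (2/3)*R1:  [   0  8/3   -4    8 ]
R3 <- R3 - (-8/3)*R1:  [    0  46/3    15   -22 ]
R3 <- R3 - (23/4)*R2:  [   0    0   38  -68 ]
R4 <- R4 - (-3/2)*R2:  [  0   0   1  17 ]
R4 <- R4 - (1/38)*R3:  [      0       0       0  357/19 ]
Upper-triangular form:
[ -3    8   3      -6 ]
[  0  8/3  -4       8 ]
[  0    0  38     -68 ]
[  0    0   0  357/19 ]
det(A) = (-1)^0 * (-3) * (8/3) * (38) * (357/19) = -5712  (0 row swaps -> sign +1)

det(A) = -5712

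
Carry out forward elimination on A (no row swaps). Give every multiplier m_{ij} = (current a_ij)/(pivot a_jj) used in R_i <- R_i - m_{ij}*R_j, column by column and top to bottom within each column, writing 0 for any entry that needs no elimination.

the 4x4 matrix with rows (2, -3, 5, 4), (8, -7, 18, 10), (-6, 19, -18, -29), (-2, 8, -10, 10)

Forward elimination:
R2 <- R2 - (4)*R1:  [  0   5  -2  -6 ]
R3 <- R3 - (-3)*R1:  [   0   10   -3  -17 ]
R4 <- R4 - (-1)*R1:  [  0   5  -5  14 ]
R3 <- R3 - (2)*R2:  [  0   0   1  -5 ]
R4 <- R4 - (1)*R2:  [  0   0  -3  20 ]
R4 <- R4 - (-3)*R3:  [ 0  0  0  5 ]
Multipliers (in order of application): m_{21} = 4, m_{31} = -3, m_{41} = -1, m_{32} = 2, m_{42} = 1, m_{43} = -3

multipliers: 4, -3, -1, 2, 1, -3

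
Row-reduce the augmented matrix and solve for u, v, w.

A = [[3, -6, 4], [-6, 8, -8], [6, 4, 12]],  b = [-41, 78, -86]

Forward elimination on [A|b]:
R2 <- R2 - (-2)*R1:  [  0  -4   0  -4 ]
R3 <- R3 - (2)*R1:  [  0  16   4  -4 ]
R3 <- R3 - (-4)*R2:  [   0    0    4  -20 ]
Row echelon form:
[ 3  -6  4  |  -41 ]
[ 0  -4  0  |   -4 ]
[ 0   0  4  |  -20 ]
Back-substitution:
w = (-20) / 4 = -5
v = (-4) / -4 = 1
u = (-41 - (-6)*(1) - (4)*(-5)) / 3 = -5

(-5, 1, -5)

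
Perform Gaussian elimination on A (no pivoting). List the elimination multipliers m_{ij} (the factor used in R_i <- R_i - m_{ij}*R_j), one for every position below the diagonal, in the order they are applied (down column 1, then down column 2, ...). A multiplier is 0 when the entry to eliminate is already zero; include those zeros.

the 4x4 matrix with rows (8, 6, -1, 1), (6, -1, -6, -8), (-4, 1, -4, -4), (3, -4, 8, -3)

Forward elimination:
R2 <- R2 - (3/4)*R1:  [     0  -11/2  -21/4  -35/4 ]
R3 <- R3 - (-1/2)*R1:  [    0     4  -9/2  -7/2 ]
R4 <- R4 - (3/8)*R1:  [     0  -25/4   67/8  -27/8 ]
R3 <- R3 - (-8/11)*R2:  [       0        0  -183/22  -217/22 ]
R4 <- R4 - (25/22)*R2:  [      0       0  631/44  289/44 ]
R4 <- R4 - (-631/366)*R3:  [         0          0          0  -1910/183 ]
Multipliers (in order of application): m_{21} = 3/4, m_{31} = -1/2, m_{41} = 3/8, m_{32} = -8/11, m_{42} = 25/22, m_{43} = -631/366

multipliers: 3/4, -1/2, 3/8, -8/11, 25/22, -631/366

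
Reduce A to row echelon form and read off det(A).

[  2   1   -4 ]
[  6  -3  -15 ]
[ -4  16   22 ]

det(A) = -60

Forward elimination:
R2 <- R2 - (3)*R1:  [  0  -6  -3 ]
R3 <- R3 - (-2)*R1:  [  0  18  14 ]
R3 <- R3 - (-3)*R2:  [ 0  0  5 ]
Upper-triangular form:
[ 2   1  -4 ]
[ 0  -6  -3 ]
[ 0   0   5 ]
det(A) = (-1)^0 * (2) * (-6) * (5) = -60  (0 row swaps -> sign +1)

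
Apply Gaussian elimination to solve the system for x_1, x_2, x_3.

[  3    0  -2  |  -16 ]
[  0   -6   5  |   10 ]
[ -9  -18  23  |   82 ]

Forward elimination on [A|b]:
R3 <- R3 - (-3)*R1:  [   0  -18   17   34 ]
R3 <- R3 - (3)*R2:  [ 0  0  2  4 ]
Row echelon form:
[ 3   0  -2  |  -16 ]
[ 0  -6   5  |   10 ]
[ 0   0   2  |    4 ]
Back-substitution:
x_3 = (4) / 2 = 2
x_2 = (10 - (5)*(2)) / -6 = 0
x_1 = (-16 - (-2)*(2)) / 3 = -4

(-4, 0, 2)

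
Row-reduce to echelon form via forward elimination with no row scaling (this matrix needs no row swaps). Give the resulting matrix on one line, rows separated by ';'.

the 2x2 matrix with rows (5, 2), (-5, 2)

REF = [5 2; 0 4]

Forward elimination:
R2 <- R2 - (-1)*R1:  [ 0  4 ]
Row echelon form:
[ 5  2 ]
[ 0  4 ]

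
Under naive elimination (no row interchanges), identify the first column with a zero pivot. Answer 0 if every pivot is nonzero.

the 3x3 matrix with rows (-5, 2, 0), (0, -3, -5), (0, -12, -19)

first zero-pivot column = 0

Naive forward elimination:
R3 <- R3 - (4)*R2:  [ 0  0  1 ]
All pivots nonzero; naive elimination completes without hitting a zero pivot.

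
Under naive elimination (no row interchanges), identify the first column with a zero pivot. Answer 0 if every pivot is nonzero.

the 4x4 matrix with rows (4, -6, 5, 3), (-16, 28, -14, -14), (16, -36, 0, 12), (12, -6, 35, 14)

Naive forward elimination:
R2 <- R2 - (-4)*R1:  [  0   4   6  -2 ]
R3 <- R3 - (4)*R1:  [   0  -12  -20    0 ]
R4 <- R4 - (3)*R1:  [  0  12  20   5 ]
R3 <- R3 - (-3)*R2:  [  0   0  -2  -6 ]
R4 <- R4 - (3)*R2:  [  0   0   2  11 ]
R4 <- R4 - (-1)*R3:  [ 0  0  0  5 ]
All pivots nonzero; naive elimination completes without hitting a zero pivot.

first zero-pivot column = 0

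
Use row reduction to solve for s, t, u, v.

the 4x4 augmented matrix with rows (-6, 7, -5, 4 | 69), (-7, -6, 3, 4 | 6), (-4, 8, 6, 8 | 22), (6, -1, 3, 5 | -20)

(-3, 2, -5, 3)

Forward elimination on [A|b]:
R2 <- R2 - (7/6)*R1:  [      0   -85/6    53/6    -2/3  -149/2 ]
R3 <- R3 - (2/3)*R1:  [    0  10/3  28/3  16/3   -24 ]
R4 <- R4 - (-1)*R1:  [  0   6  -2   9  49 ]
R3 <- R3 - (-4/17)*R2:  [       0        0   194/17    88/17  -706/17 ]
R4 <- R4 - (-36/85)*R2:  [       0        0   148/85   741/85  1483/85 ]
R4 <- R4 - (74/485)*R3:  [       0        0        0   769/97  2307/97 ]
Row echelon form:
[ -6      7      -5       4  |       69 ]
[  0  -85/6    53/6    -2/3  |   -149/2 ]
[  0      0  194/17   88/17  |  -706/17 ]
[  0      0       0  769/97  |  2307/97 ]
Back-substitution:
v = (2307/97) / (769/97) = 3
u = (-706/17 - (88/17)*(3)) / (194/17) = -5
t = (-149/2 - (53/6)*(-5) - (-2/3)*(3)) / (-85/6) = 2
s = (69 - (7)*(2) - (-5)*(-5) - (4)*(3)) / -6 = -3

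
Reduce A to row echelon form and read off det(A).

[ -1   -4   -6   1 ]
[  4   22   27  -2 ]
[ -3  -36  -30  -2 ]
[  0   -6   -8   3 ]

Forward elimination:
R2 <- R2 - (-4)*R1:  [ 0  6  3  2 ]
R3 <- R3 - (3)*R1:  [   0  -24  -12   -5 ]
R3 <- R3 - (-4)*R2:  [ 0  0  0  3 ]
R4 <- R4 - (-1)*R2:  [  0   0  -5   5 ]
R3 <-> R4   (pivot in column 3 was zero)
[ -1  -4  -6  1 ]
[  0   6   3  2 ]
[  0   0  -5  5 ]
[  0   0   0  3 ]
Upper-triangular form:
[ -1  -4  -6  1 ]
[  0   6   3  2 ]
[  0   0  -5  5 ]
[  0   0   0  3 ]
det(A) = (-1)^1 * (-1) * (6) * (-5) * (3) = -90  (1 row swap -> sign -1)

det(A) = -90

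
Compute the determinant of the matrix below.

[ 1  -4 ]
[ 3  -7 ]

Forward elimination:
R2 <- R2 - (3)*R1:  [ 0  5 ]
Upper-triangular form:
[ 1  -4 ]
[ 0   5 ]
det(A) = (-1)^0 * (1) * (5) = 5  (0 row swaps -> sign +1)

det(A) = 5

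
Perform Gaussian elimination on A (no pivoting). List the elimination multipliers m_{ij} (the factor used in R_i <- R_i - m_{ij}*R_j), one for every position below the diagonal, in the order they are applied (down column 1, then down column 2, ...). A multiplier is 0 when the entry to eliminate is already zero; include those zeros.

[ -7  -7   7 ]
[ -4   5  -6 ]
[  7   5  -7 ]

multipliers: 4/7, -1, -2/9

Forward elimination:
R2 <- R2 - (4/7)*R1:  [   0    9  -10 ]
R3 <- R3 - (-1)*R1:  [  0  -2   0 ]
R3 <- R3 - (-2/9)*R2:  [     0      0  -20/9 ]
Multipliers (in order of application): m_{21} = 4/7, m_{31} = -1, m_{32} = -2/9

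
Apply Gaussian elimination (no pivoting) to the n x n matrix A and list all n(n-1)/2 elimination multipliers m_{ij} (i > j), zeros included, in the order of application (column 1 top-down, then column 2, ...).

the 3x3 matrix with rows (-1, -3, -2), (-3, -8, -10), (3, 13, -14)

multipliers: 3, -3, 4

Forward elimination:
R2 <- R2 - (3)*R1:  [  0   1  -4 ]
R3 <- R3 - (-3)*R1:  [   0    4  -20 ]
R3 <- R3 - (4)*R2:  [  0   0  -4 ]
Multipliers (in order of application): m_{21} = 3, m_{31} = -3, m_{32} = 4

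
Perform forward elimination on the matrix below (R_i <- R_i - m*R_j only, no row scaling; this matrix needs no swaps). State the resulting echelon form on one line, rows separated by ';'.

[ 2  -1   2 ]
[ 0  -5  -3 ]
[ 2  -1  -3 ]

Forward elimination:
R3 <- R3 - (1)*R1:  [  0   0  -5 ]
Row echelon form:
[ 2  -1   2 ]
[ 0  -5  -3 ]
[ 0   0  -5 ]

REF = [2 -1 2; 0 -5 -3; 0 0 -5]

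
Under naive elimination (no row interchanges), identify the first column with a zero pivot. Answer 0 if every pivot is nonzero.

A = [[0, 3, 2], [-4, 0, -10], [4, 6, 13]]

Naive forward elimination:
Pivot entry (1,1) is zero but row 2 has -4 in column 1 -> naive elimination stops; a row interchange (e.g. R1 <-> R2) would be required here.

first zero-pivot column = 1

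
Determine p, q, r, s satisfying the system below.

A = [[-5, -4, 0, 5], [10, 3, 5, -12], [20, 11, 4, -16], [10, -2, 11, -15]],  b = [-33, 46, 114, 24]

(5, 2, -2, 0)

Forward elimination on [A|b]:
R2 <- R2 - (-2)*R1:  [   0   -5    5   -2  -20 ]
R3 <- R3 - (-4)*R1:  [   0   -5    4    4  -18 ]
R4 <- R4 - (-2)*R1:  [   0  -10   11   -5  -42 ]
R3 <- R3 - (1)*R2:  [  0   0  -1   6   2 ]
R4 <- R4 - (2)*R2:  [  0   0   1  -1  -2 ]
R4 <- R4 - (-1)*R3:  [ 0  0  0  5  0 ]
Row echelon form:
[ -5  -4   0   5  |  -33 ]
[  0  -5   5  -2  |  -20 ]
[  0   0  -1   6  |    2 ]
[  0   0   0   5  |    0 ]
Back-substitution:
s = (0) / 5 = 0
r = (2 - (6)*(0)) / -1 = -2
q = (-20 - (5)*(-2) - (-2)*(0)) / -5 = 2
p = (-33 - (-4)*(2) - (5)*(0)) / -5 = 5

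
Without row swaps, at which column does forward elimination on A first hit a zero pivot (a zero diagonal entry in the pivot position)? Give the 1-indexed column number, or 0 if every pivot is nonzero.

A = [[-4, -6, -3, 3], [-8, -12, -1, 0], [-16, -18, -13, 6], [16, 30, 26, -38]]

Naive forward elimination:
R2 <- R2 - (2)*R1:  [  0   0   5  -6 ]
R3 <- R3 - (4)*R1:  [  0   6  -1  -6 ]
R4 <- R4 - (-4)*R1:  [   0    6   14  -26 ]
Matrix at this point:
[ -4  -6  -3    3 ]
[  0   0   5   -6 ]
[  0   6  -1   -6 ]
[  0   6  14  -26 ]
Pivot entry (2,2) is zero but row 3 has 6 in column 2 -> naive elimination stops; a row interchange (e.g. R2 <-> R3) would be required here.

first zero-pivot column = 2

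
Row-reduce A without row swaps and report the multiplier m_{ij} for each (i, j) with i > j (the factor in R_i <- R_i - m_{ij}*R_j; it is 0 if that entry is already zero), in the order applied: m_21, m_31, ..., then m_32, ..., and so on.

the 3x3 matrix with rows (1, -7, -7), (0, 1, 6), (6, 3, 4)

multipliers: 0, 6, 45

Forward elimination:
R2: entry in column 1 is already 0 -> m_{21} = 0 (no row operation needed)
R3 <- R3 - (6)*R1:  [  0  45  46 ]
R3 <- R3 - (45)*R2:  [    0     0  -224 ]
Multipliers (in order of application): m_{21} = 0, m_{31} = 6, m_{32} = 45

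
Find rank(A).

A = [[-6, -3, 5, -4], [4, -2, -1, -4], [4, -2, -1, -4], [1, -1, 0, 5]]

rank(A) = 3

Row reduction:
R2 <- R2 - (-2/3)*R1:  [     0     -4    7/3  -20/3 ]
R3 <- R3 - (-2/3)*R1:  [     0     -4    7/3  -20/3 ]
R4 <- R4 - (-1/6)*R1:  [    0  -3/2   5/6  13/3 ]
R3 <- R3 - (1)*R2:  [ 0  0  0  0 ]
R4 <- R4 - (3/8)*R2:  [     0      0  -1/24   41/6 ]
R3 <-> R4   (pivot in column 3 was zero)
[ -6  -3      5     -4 ]
[  0  -4    7/3  -20/3 ]
[  0   0  -1/24   41/6 ]
[  0   0      0      0 ]
Row echelon form:
[ -6  -3      5     -4 ]
[  0  -4    7/3  -20/3 ]
[  0   0  -1/24   41/6 ]
[  0   0      0      0 ]
Nonzero rows / pivot columns: 3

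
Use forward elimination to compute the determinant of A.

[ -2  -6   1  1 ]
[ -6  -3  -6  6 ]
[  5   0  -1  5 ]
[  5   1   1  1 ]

det(A) = -126

Forward elimination:
R2 <- R2 - (3)*R1:  [  0  15  -9   3 ]
R3 <- R3 - (-5/2)*R1:  [    0   -15   3/2  15/2 ]
R4 <- R4 - (-5/2)*R1:  [   0  -14  7/2  7/2 ]
R3 <- R3 - (-1)*R2:  [     0      0  -15/2   21/2 ]
R4 <- R4 - (-14/15)*R2:  [      0       0  -49/10   63/10 ]
R4 <- R4 - (49/75)*R3:  [      0       0       0  -14/25 ]
Upper-triangular form:
[ -2  -6      1       1 ]
[  0  15     -9       3 ]
[  0   0  -15/2    21/2 ]
[  0   0      0  -14/25 ]
det(A) = (-1)^0 * (-2) * (15) * (-15/2) * (-14/25) = -126  (0 row swaps -> sign +1)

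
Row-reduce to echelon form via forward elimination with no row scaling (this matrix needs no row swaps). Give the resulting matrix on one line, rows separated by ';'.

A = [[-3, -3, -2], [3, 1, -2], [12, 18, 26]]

Forward elimination:
R2 <- R2 - (-1)*R1:  [  0  -2  -4 ]
R3 <- R3 - (-4)*R1:  [  0   6  18 ]
R3 <- R3 - (-3)*R2:  [ 0  0  6 ]
Row echelon form:
[ -3  -3  -2 ]
[  0  -2  -4 ]
[  0   0   6 ]

REF = [-3 -3 -2; 0 -2 -4; 0 0 6]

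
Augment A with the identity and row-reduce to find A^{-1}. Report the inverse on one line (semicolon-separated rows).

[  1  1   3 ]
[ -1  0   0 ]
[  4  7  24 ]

inverse = [0 -1 0; 8 4 -1; -7/3 -1 1/3]

Gauss-Jordan on [A | I]:
R2 <- R2 - (-1)*R1:  [ 0  1  3  |  1  1  0 ]
R3 <- R3 - (4)*R1:  [  0   3  12  |  -4   0   1 ]
R1 <- R1 - (1)*R2:  [  1   0   0  |   0  -1   0 ]
R3 <- R3 - (3)*R2:  [  0   0   3  |  -7  -3   1 ]
R3 <- (1/3)*R3:  [    0     0     1  |  -7/3    -1   1/3 ]
R2 <- R2 - (3)*R3:  [  0   1   0  |   8   4  -1 ]
Right block of [I | A^{-1}] is the inverse:
[    0  -1    0 ]
[    8   4   -1 ]
[ -7/3  -1  1/3 ]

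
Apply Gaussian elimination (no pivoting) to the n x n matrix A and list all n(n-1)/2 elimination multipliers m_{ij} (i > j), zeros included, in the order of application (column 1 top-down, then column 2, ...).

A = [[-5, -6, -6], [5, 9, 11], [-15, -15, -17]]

multipliers: -1, 3, 1

Forward elimination:
R2 <- R2 - (-1)*R1:  [ 0  3  5 ]
R3 <- R3 - (3)*R1:  [ 0  3  1 ]
R3 <- R3 - (1)*R2:  [  0   0  -4 ]
Multipliers (in order of application): m_{21} = -1, m_{31} = 3, m_{32} = 1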